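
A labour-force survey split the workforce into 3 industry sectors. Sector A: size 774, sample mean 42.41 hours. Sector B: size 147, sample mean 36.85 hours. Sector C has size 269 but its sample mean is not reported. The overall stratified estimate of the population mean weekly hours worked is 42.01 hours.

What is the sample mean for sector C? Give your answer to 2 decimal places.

43.68

N = 774 + 147 + 269 = 1190.
Overall total = μ·N = 42.01·1190 = 49991.9.
Subtract the known strata: 774·42.41 + 147·36.85 = 38242.29.
Remaining total for sector C: 49991.9 − 38242.29 = 11749.61.
Divide by its size: 11749.61 / 269 = 43.6788... → 43.68.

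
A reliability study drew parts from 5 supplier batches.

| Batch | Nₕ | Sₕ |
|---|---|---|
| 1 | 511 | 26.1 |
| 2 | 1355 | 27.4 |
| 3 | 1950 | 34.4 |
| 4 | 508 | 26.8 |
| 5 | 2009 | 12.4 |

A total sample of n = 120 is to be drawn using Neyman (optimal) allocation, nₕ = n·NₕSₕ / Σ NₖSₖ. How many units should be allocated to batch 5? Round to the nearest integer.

19

Σ NₕSₕ = 511·26.1 + 1355·27.4 + 1950·34.4 + 508·26.8 + 2009·12.4 = 156070.1.
Share for 5: 24911.6/156070.1 = 0.15962.
n_5 = 120 × 0.15962 = 19.154... → 19.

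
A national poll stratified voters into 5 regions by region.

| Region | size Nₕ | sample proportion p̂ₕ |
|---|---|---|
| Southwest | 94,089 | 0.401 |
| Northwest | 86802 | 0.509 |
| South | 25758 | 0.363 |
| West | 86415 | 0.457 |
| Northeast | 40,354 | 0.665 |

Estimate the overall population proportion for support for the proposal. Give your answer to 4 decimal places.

0.4726

N = 94089 + 86802 + 25758 + 86415 + 40354 = 333418.
Overall proportion = Σ (Nₕ/N)·p̂ₕ.
Σ Nₕp̂ₕ = 37729.689 + 44182.218 + 9350.154 + 39491.655 + 26835.41 = 157589.126.
157589.126 / 333418 = 0.472647... → 0.4726.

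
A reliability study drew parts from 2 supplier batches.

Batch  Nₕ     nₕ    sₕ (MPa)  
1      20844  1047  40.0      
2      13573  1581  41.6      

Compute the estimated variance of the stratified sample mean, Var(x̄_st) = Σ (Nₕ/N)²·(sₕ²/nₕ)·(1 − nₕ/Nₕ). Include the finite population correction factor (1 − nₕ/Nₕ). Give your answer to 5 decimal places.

N = 34417. Term for each stratum: Wₕ²sₕ²/nₕ·(1−nₕ/Nₕ).
Var(x̄_st) = 0.53236283 + 0.15040984 = 0.68277267 → 0.68277.

0.68277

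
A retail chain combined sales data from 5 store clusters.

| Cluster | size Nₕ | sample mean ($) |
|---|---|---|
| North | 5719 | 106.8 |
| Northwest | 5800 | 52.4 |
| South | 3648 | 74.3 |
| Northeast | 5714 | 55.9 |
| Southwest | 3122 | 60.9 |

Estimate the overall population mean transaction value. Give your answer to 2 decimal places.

N = 24003; weights Wₕ = Nₕ/N = (0.2383, 0.2416, 0.1520, 0.2381, 0.1301).
x̄_st = Σ Wₕ·x̄ₕ = 0.2383·106.8 + 0.2416·52.4 + 0.1520·74.3 + 0.2381·55.9 + 0.1301·60.9 ≈ 70.6286...
→ 70.63.

70.63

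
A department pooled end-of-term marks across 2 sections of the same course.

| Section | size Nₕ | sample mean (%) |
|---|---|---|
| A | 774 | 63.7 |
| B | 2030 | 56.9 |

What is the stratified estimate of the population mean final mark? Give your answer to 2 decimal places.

x̄_st = (Σ Nₕx̄ₕ) / (Σ Nₕ) = (774·63.7 + 2030·56.9) / 2804
= 164810.8 / 2804 = 58.7770... → 58.78.

58.78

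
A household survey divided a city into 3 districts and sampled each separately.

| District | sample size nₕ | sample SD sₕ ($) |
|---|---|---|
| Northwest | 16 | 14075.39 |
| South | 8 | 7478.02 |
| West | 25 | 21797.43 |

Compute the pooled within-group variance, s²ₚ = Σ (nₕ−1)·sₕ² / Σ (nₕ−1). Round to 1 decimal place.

321005770.6

Northwest: (16−1)·14075.39² = 15·198116603.6521 = 2971749054.7815
South: (8−1)·7478.02² = 7·55920783.1204 = 391445481.8428
West: (25−1)·21797.43² = 24·475127954.6049 = 11403070910.5176
Numerator = 14766265447.1419; denominator = Σ(nₕ−1) = 46.
s²ₚ = 14766265447.1419/46 = 321005770.590... → 321005770.6.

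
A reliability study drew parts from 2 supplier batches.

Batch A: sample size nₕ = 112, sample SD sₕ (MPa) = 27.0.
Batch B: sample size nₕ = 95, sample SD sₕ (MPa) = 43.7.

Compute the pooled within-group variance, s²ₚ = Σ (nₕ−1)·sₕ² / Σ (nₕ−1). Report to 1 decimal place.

Degrees of freedom: 111 + 94 = 205.
Σ(nₕ−1)sₕ² = 111·729 + 94·1909.69 = 260429.86.
s²ₚ = 260429.86 / 205 = 1270.390... → 1270.4.

1270.4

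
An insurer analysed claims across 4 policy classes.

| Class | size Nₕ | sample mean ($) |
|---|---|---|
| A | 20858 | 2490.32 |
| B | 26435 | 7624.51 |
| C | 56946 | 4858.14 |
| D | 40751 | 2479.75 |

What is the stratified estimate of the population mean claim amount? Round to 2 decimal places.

4353.41

N = 144990; weights Wₕ = Nₕ/N = (0.1439, 0.1823, 0.3928, 0.2811).
x̄_st = Σ Wₕ·x̄ₕ = 0.1439·2490.32 + 0.1823·7624.51 + 0.3928·4858.14 + 0.2811·2479.75 ≈ 4353.4102...
→ 4353.41.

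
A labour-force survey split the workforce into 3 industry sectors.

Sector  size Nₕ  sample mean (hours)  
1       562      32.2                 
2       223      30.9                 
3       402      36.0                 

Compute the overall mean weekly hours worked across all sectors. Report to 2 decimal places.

33.24

N = 562 + 223 + 402 = 1187.
Weight each subgroup mean by Nₕ/N and sum.
Σ Nₕx̄ₕ = 562·32.2 + 223·30.9 + 402·36.0 = 18096.4 + 6890.7 + 14472 = 39459.1.
Divide by N: 39459.1 / 1187 = 33.2427... → 33.24.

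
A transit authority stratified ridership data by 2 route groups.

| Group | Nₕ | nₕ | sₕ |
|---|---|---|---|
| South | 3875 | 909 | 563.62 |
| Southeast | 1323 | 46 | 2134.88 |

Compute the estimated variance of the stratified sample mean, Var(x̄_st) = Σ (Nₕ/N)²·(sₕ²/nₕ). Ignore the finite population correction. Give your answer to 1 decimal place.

N = 5198; Wₕ = Nₕ/N.
group South: (3875/5198)²·563.62²/909 = 194.2137
group Southeast: (1323/5198)²·2134.88²/46 = 6418.5399
Sum = 6612.7535 → 6612.8.

6612.8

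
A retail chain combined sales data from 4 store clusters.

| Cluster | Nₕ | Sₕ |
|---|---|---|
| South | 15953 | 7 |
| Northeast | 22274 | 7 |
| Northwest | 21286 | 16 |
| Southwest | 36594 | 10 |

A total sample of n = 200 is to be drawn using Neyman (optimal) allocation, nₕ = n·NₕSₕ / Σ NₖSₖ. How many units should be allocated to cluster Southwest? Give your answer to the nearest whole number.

South: NₕSₕ = 15953·7 = 111671
Northeast: NₕSₕ = 22274·7 = 155918
Northwest: NₕSₕ = 21286·16 = 340576
Southwest: NₕSₕ = 36594·10 = 365940
Σ NₕSₕ = 974105.
n_Southwest = 200·365940/974105 = 75.134... → 75.

75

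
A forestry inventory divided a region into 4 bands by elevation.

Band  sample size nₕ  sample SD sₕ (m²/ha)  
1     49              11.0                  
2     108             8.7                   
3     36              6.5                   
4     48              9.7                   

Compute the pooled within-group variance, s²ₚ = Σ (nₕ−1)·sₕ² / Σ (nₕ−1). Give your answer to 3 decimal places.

83.577

Degrees of freedom: 48 + 107 + 35 + 47 = 237.
Σ(nₕ−1)sₕ² = 48·121 + 107·75.69 + 35·42.25 + 47·94.09 = 19807.81.
s²ₚ = 19807.81 / 237 = 83.57726... → 83.577.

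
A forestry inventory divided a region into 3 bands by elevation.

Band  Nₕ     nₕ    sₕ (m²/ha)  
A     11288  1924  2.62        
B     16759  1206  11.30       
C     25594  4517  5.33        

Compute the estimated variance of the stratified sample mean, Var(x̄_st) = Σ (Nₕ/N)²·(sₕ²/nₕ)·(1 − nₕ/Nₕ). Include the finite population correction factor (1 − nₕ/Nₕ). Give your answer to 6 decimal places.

0.010901

N = 53641. Term for each stratum: Wₕ²sₕ²/nₕ·(1−nₕ/Nₕ).
Var(x̄_st) = 0.000131064 + 0.009591314 + 0.001179119 = 0.010901497 → 0.010901.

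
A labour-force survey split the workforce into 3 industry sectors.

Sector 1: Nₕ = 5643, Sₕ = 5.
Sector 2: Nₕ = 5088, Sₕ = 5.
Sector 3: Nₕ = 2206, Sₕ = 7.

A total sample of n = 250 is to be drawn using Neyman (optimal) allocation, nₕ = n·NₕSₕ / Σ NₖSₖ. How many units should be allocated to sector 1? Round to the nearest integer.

102

Σ NₕSₕ = 5643·5 + 5088·5 + 2206·7 = 69097.
Share for 1: 28215/69097 = 0.40834.
n_1 = 250 × 0.40834 = 102.085... → 102.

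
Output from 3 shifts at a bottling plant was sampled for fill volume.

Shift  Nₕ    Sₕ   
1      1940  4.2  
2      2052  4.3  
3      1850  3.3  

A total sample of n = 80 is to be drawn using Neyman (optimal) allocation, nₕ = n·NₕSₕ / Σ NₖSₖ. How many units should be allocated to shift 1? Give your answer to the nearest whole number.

28

1: NₕSₕ = 1940·4.2 = 8148
2: NₕSₕ = 2052·4.3 = 8823.6
3: NₕSₕ = 1850·3.3 = 6105
Σ NₕSₕ = 23076.6.
n_1 = 80·8148/23076.6 = 28.247... → 28.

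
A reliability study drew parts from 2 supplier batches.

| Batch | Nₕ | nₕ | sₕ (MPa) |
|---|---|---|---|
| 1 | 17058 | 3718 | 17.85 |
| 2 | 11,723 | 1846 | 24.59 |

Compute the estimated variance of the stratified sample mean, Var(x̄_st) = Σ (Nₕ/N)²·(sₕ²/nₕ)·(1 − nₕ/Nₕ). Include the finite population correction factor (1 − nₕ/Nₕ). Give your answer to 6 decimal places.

0.069328

N = 28781. Term for each stratum: Wₕ²sₕ²/nₕ·(1−nₕ/Nₕ).
Var(x̄_st) = 0.023541777 + 0.045786497 = 0.069328274 → 0.069328.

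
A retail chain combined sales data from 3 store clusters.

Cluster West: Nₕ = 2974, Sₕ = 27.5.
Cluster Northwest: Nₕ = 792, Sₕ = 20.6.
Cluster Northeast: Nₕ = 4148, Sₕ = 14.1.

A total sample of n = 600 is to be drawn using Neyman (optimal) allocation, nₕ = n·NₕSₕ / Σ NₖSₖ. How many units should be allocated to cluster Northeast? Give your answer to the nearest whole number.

224

West: NₕSₕ = 2974·27.5 = 81785
Northwest: NₕSₕ = 792·20.6 = 16315.2
Northeast: NₕSₕ = 4148·14.1 = 58486.8
Σ NₕSₕ = 156587.
n_Northeast = 600·58486.8/156587 = 224.106... → 224.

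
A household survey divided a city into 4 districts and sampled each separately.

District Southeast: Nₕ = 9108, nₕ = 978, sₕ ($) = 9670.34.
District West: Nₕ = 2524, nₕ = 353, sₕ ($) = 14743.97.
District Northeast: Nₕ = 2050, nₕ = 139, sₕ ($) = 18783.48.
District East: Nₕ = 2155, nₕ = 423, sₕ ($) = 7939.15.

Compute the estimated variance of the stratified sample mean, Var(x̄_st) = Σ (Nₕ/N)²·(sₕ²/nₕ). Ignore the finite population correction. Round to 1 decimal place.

N = 15837; Wₕ = Nₕ/N.
district Southeast: (9108/15837)²·9670.34²/978 = 31626.0420
district West: (2524/15837)²·14743.97²/353 = 15641.8112
district Northeast: (2050/15837)²·18783.48²/139 = 42530.3740
district East: (2155/15837)²·7939.15²/423 = 2759.0296
Sum = 92557.2568 → 92557.3.

92557.3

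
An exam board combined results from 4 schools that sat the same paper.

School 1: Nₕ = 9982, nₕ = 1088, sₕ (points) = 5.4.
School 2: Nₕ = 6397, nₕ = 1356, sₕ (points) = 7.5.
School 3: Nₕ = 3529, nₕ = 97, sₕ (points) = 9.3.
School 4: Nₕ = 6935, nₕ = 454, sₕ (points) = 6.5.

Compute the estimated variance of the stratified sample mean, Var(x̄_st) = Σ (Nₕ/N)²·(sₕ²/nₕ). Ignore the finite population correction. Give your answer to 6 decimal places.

0.027685

N = 26843; Wₕ = Nₕ/N.
school 1: (9982/26843)²·5.4²/1088 = 0.003706224
school 2: (6397/26843)²·7.5²/1356 = 0.002355881
school 3: (3529/26843)²·9.3²/97 = 0.015411162
school 4: (6935/26843)²·6.5²/454 = 0.006211574
Sum = 0.027684841 → 0.027685.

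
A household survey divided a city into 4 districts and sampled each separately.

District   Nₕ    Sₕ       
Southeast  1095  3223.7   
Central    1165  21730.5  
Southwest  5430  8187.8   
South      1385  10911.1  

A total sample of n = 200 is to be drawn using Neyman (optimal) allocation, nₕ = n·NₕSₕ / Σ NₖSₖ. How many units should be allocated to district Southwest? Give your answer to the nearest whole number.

Southeast: NₕSₕ = 1095·3223.7 = 3529951.5
Central: NₕSₕ = 1165·21730.5 = 25316032.5
Southwest: NₕSₕ = 5430·8187.8 = 44459754
South: NₕSₕ = 1385·10911.1 = 15111873.5
Σ NₕSₕ = 88417611.5.
n_Southwest = 200·44459754/88417611.5 = 100.568... → 101.

101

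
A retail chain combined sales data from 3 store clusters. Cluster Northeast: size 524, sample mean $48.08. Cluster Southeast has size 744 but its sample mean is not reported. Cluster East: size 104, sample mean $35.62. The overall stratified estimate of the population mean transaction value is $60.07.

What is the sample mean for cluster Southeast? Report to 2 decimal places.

71.93

N = 524 + 744 + 104 = 1372.
Overall total = μ·N = 60.07·1372 = 82416.04.
Subtract the known strata: 524·48.08 + 104·35.62 = 28898.4.
Remaining total for cluster Southeast: 82416.04 − 28898.4 = 53517.64.
Divide by its size: 53517.64 / 744 = 71.9323... → 71.93.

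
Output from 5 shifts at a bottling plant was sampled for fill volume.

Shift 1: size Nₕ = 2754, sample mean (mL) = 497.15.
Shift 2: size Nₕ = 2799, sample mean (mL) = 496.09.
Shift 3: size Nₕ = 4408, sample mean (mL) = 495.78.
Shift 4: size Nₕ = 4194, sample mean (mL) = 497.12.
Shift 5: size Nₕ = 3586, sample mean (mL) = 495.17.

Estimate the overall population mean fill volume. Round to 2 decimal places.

496.24

x̄_st = (Σ Nₕx̄ₕ) / (Σ Nₕ) = (2754·497.15 + 2799·496.09 + 4408·495.78 + 4194·497.12 + 3586·495.17) / 17741
= 8803706.15 / 17741 = 496.2351... → 496.24.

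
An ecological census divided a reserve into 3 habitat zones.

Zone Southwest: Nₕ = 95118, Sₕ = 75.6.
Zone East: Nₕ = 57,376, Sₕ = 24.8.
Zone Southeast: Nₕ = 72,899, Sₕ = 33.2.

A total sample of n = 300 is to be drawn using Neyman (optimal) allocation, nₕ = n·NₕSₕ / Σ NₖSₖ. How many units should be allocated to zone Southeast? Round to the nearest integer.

Southwest: NₕSₕ = 95118·75.6 = 7190920.8
East: NₕSₕ = 57376·24.8 = 1422924.8
Southeast: NₕSₕ = 72899·33.2 = 2420246.8
Σ NₕSₕ = 11034092.4.
n_Southeast = 300·2420246.8/11034092.4 = 65.803... → 66.

66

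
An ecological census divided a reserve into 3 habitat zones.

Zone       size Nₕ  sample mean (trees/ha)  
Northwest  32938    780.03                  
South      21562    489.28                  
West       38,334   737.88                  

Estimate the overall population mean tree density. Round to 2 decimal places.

N = 32938 + 21562 + 38334 = 92834.
Overall mean = Σ (Nₕ/N)·x̄ₕ — weight by population share, not a simple average.
Σ Nₕx̄ₕ = 32938·780.03 + 21562·489.28 + 38334·737.88 = 25692628.14 + 10549855.36 + 28285891.92 = 64528375.42.
Divide by N: 64528375.42 / 92834 = 695.0942... → 695.09.

695.09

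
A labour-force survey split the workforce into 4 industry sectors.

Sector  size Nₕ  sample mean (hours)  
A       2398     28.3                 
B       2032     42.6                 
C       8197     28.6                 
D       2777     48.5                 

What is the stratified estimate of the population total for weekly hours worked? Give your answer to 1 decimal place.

Population total = Σ Nₕ·x̄ₕ (each stratum's size times its mean).
2398·28.3 + 2032·42.6 + 8197·28.6 + 2777·48.5 = 67863.4 + 86563.2 + 234434.2 + 134684.5 = 523545.3.

523545.3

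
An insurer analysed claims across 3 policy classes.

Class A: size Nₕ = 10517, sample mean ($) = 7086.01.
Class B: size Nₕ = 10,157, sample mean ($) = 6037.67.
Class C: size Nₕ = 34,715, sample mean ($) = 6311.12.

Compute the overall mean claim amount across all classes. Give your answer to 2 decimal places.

6408.11

N = 10517 + 10157 + 34715 = 55389.
Weight each subgroup mean by Nₕ/N and sum.
Σ Nₕx̄ₕ = 10517·7086.01 + 10157·6037.67 + 34715·6311.12 = 74523567.17 + 61324614.19 + 219090530.8 = 354938712.16.
Divide by N: 354938712.16 / 55389 = 6408.1083... → 6408.11.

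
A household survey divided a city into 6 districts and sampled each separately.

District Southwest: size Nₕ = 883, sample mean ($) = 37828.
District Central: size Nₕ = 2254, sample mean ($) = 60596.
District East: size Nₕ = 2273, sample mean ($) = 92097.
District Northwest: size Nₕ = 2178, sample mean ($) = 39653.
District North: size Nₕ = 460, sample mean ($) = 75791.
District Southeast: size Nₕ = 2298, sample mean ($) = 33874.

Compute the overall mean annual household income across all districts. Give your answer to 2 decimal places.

N = 883 + 2254 + 2273 + 2178 + 460 + 2298 = 10346.
Weight each subgroup mean by Nₕ/N and sum.
Σ Nₕx̄ₕ = 883·37828 + 2254·60596 + 2273·92097 + 2178·39653 + 460·75791 + 2298·33874 = 33402124 + 136583384 + 209336481 + 86364234 + 34863860 + 77842452 = 578392535.
Divide by N: 578392535 / 10346 = 55904.9425... → 55904.94.

55904.94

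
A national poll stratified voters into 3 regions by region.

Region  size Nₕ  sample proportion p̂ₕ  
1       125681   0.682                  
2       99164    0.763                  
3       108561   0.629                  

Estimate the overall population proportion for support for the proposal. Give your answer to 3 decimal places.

0.689

N = 125681 + 99164 + 108561 = 333406.
Overall proportion = Σ (Nₕ/N)·p̂ₕ.
Σ Nₕp̂ₕ = 85714.442 + 75662.132 + 68284.869 = 229661.443.
229661.443 / 333406 = 0.68883... → 0.689.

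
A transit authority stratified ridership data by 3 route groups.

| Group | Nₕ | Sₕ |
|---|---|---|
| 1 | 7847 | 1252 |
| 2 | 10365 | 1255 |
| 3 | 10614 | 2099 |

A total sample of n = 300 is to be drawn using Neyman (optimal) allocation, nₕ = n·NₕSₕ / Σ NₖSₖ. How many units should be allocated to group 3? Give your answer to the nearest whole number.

148

Σ NₕSₕ = 7847·1252 + 10365·1255 + 10614·2099 = 45111305.
Share for 3: 22278786/45111305 = 0.49386.
n_3 = 300 × 0.49386 = 148.159... → 148.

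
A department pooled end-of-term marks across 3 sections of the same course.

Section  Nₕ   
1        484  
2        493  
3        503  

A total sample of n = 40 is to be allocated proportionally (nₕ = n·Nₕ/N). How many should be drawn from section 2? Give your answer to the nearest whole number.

13

Share of section 2 = 493/1480 = 0.33311.
Allocate 40 × 0.33311 = 13.324... → 13.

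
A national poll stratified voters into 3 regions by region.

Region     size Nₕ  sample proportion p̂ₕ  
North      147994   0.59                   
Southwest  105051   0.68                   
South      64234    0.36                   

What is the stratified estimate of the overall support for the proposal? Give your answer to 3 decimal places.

N = 147994 + 105051 + 64234 = 317279.
Overall proportion = Σ (Nₕ/N)·p̂ₕ.
Σ Nₕp̂ₕ = 87316.46 + 71434.68 + 23124.24 = 181875.38.
181875.38 / 317279 = 0.57323... → 0.573.

0.573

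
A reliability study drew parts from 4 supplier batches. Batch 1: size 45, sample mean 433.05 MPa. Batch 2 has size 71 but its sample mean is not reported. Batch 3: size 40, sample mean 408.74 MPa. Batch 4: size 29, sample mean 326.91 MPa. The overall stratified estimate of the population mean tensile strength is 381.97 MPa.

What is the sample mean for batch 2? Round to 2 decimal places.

N = 45 + 71 + 40 + 29 = 185.
Overall total = μ·N = 381.97·185 = 70664.45.
Subtract the known strata: 45·433.05 + 40·408.74 + 29·326.91 = 45317.24.
Remaining total for batch 2: 70664.45 − 45317.24 = 25347.21.
Divide by its size: 25347.21 / 71 = 357.0030... → 357.00.

357.00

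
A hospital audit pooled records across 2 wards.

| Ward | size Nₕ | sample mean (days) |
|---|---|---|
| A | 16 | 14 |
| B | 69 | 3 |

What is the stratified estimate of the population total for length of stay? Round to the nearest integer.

Population total = Σ Nₕ·x̄ₕ (each stratum's size times its mean).
16·14 + 69·3 = 224 + 207 = 431.

431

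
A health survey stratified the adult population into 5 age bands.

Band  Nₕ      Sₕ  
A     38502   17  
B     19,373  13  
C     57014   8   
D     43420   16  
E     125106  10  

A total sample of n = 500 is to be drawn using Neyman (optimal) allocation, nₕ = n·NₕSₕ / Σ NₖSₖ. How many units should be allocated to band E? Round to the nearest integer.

189

Σ NₕSₕ = 38502·17 + 19373·13 + 57014·8 + 43420·16 + 125106·10 = 3308275.
Share for E: 1251060/3308275 = 0.37816.
n_E = 500 × 0.37816 = 189.080... → 189.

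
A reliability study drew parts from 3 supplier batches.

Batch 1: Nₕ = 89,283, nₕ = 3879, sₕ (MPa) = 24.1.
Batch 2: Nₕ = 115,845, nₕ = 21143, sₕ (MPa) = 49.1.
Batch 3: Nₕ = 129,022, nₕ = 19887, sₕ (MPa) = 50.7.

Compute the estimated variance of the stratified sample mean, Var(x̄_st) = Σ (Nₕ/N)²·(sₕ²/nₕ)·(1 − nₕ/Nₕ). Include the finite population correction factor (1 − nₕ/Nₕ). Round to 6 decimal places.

0.037729

N = 334150; Wₕ = Nₕ/N.
batch 1: (89283/334150)²·24.1²/3879·(1 − 3879/89283) = 0.010225354
batch 2: (115845/334150)²·49.1²/21143·(1 − 21143/115845) = 0.011203401
batch 3: (129022/334150)²·50.7²/19887·(1 − 19887/129022) = 0.016300148
Sum = 0.037728903 → 0.037729.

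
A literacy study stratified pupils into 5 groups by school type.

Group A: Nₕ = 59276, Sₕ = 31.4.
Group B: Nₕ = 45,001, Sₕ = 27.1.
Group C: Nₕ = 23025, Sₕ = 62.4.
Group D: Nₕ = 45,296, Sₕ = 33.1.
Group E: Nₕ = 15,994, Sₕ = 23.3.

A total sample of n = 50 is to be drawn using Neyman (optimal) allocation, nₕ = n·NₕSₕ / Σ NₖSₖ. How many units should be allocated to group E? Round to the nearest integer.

3

A: NₕSₕ = 59276·31.4 = 1861266.4
B: NₕSₕ = 45001·27.1 = 1219527.1
C: NₕSₕ = 23025·62.4 = 1436760
D: NₕSₕ = 45296·33.1 = 1499297.6
E: NₕSₕ = 15994·23.3 = 372660.2
Σ NₕSₕ = 6389511.3.
n_E = 50·372660.2/6389511.3 = 2.916... → 3.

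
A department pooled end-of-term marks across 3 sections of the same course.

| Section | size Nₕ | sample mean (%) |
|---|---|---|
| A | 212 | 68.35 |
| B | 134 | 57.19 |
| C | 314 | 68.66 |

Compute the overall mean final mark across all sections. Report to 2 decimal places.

N = 660; weights Wₕ = Nₕ/N = (0.3212, 0.2030, 0.4758).
x̄_st = Σ Wₕ·x̄ₕ = 0.3212·68.35 + 0.2030·57.19 + 0.4758·68.66 ≈ 66.2317...
→ 66.23.

66.23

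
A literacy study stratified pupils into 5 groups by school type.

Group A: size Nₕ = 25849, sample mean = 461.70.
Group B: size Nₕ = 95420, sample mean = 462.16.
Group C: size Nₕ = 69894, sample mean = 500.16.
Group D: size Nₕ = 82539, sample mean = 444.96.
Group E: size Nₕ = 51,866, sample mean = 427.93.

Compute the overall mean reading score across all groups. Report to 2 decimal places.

460.47

N = 325568; weights Wₕ = Nₕ/N = (0.0794, 0.2931, 0.2147, 0.2535, 0.1593).
x̄_st = Σ Wₕ·x̄ₕ = 0.0794·461.70 + 0.2931·462.16 + 0.2147·500.16 + 0.2535·444.96 + 0.1593·427.93 ≈ 460.4677...
→ 460.47.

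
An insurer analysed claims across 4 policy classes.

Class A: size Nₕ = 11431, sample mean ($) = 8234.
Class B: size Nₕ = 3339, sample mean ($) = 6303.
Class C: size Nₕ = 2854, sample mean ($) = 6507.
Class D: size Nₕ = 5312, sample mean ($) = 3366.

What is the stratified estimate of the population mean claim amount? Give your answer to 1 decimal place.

6610.6

x̄_st = (Σ Nₕx̄ₕ) / (Σ Nₕ) = (11431·8234 + 3339·6303 + 2854·6507 + 5312·3366) / 22936
= 151619741 / 22936 = 6610.557... → 6610.6.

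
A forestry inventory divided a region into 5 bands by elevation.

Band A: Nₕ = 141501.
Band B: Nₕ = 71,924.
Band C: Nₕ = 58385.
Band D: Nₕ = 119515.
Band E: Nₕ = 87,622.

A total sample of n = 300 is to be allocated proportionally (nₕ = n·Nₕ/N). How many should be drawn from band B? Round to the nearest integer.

N = 141501 + 71924 + 58385 + 119515 + 87622 = 478947.
n_B = 300·71924/478947 = 45.051... → 45.

45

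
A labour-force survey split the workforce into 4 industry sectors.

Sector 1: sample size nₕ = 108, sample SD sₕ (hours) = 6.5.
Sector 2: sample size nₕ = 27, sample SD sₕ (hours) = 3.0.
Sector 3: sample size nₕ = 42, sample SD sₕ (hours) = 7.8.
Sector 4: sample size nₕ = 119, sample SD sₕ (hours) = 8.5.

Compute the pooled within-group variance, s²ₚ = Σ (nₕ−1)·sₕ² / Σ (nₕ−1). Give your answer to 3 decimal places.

54.023

1: (108−1)·6.5² = 107·42.25 = 4520.75
2: (27−1)·3.0² = 26·9 = 234
3: (42−1)·7.8² = 41·60.84 = 2494.44
4: (119−1)·8.5² = 118·72.25 = 8525.5
Numerator = 15774.69; denominator = Σ(nₕ−1) = 292.
s²ₚ = 15774.69/292 = 54.02291... → 54.023.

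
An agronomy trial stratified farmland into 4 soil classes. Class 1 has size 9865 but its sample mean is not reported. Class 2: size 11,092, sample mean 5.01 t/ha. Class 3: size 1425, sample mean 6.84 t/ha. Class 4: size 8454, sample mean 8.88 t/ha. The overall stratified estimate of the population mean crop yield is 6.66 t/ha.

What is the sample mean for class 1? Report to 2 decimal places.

6.59

N = 9865 + 11092 + 1425 + 8454 = 30836.
Overall total = μ·N = 6.66·30836 = 205367.76.
Subtract the known strata: 11092·5.01 + 1425·6.84 + 8454·8.88 = 140389.44.
Remaining total for class 1: 205367.76 − 140389.44 = 64978.32.
Divide by its size: 64978.32 / 9865 = 6.5868... → 6.59.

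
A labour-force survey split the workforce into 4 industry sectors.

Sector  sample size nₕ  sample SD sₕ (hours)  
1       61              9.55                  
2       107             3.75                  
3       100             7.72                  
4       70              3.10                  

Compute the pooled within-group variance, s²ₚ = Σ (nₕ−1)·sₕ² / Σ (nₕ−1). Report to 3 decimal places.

Degrees of freedom: 60 + 106 + 99 + 69 = 334.
Σ(nₕ−1)sₕ² = 60·91.2025 + 106·14.0625 + 99·59.5984 + 69·9.61 = 13526.1066.
s²ₚ = 13526.1066 / 334 = 40.49733... → 40.497.

40.497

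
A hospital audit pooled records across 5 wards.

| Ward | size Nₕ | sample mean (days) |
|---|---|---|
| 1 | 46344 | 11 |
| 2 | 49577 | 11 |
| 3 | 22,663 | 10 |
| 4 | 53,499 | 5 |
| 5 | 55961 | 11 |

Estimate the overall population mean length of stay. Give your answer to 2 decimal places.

9.49

x̄_st = (Σ Nₕx̄ₕ) / (Σ Nₕ) = (46344·11 + 49577·11 + 22663·10 + 53499·5 + 55961·11) / 228044
= 2164827 / 228044 = 9.4930... → 9.49.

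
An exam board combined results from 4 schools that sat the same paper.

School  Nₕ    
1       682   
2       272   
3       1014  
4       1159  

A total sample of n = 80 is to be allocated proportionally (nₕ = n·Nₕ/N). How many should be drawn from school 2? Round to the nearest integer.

7

N = 682 + 272 + 1014 + 1159 = 3127.
n_2 = 80·272/3127 = 6.959... → 7.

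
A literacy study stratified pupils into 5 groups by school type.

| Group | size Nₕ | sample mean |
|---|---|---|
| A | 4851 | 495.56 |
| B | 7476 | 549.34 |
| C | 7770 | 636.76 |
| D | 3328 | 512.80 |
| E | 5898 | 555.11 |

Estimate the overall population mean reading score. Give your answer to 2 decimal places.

x̄_st = (Σ Nₕx̄ₕ) / (Σ Nₕ) = (4851·495.56 + 7476·549.34 + 7770·636.76 + 3328·512.80 + 5898·555.11) / 29323
= 16439089.78 / 29323 = 560.6210... → 560.62.

560.62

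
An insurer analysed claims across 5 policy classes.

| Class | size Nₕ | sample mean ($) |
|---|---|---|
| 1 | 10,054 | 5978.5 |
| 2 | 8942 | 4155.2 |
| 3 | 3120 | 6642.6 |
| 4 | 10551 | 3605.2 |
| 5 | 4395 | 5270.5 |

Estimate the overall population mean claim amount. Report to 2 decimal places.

4834.89

N = 37062; weights Wₕ = Nₕ/N = (0.2713, 0.2413, 0.0842, 0.2847, 0.1186).
x̄_st = Σ Wₕ·x̄ₕ = 0.2713·5978.5 + 0.2413·4155.2 + 0.0842·6642.6 + 0.2847·3605.2 + 0.1186·5270.5 ≈ 4834.8946...
→ 4834.89.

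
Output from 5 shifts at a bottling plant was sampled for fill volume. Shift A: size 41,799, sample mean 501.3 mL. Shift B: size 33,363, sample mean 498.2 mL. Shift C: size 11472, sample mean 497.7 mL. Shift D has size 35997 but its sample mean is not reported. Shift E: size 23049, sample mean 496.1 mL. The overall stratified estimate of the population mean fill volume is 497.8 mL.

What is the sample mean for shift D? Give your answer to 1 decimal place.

N = 41799 + 33363 + 11472 + 35997 + 23049 = 145680.
Overall total = μ·N = 497.8·145680 = 72519504.
Subtract the known strata: 41799·501.3 + 33363·498.2 + 11472·497.7 + 23049·496.1 = 54719508.6.
Remaining total for shift D: 72519504 − 54719508.6 = 17799995.4.
Divide by its size: 17799995.4 / 35997 = 494.486... → 494.5.

494.5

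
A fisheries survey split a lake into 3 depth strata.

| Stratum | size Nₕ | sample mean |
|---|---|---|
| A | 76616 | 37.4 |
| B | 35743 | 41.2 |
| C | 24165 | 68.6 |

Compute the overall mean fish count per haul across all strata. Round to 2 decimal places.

43.92

x̄_st = (Σ Nₕx̄ₕ) / (Σ Nₕ) = (76616·37.4 + 35743·41.2 + 24165·68.6) / 136524
= 5995769 / 136524 = 43.9173... → 43.92.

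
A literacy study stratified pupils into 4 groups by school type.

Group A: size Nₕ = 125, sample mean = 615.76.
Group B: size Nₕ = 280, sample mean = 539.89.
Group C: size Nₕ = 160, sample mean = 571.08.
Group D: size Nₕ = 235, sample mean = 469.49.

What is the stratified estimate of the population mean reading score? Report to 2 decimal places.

537.30

N = 800; weights Wₕ = Nₕ/N = (0.1563, 0.3500, 0.2000, 0.2938).
x̄_st = Σ Wₕ·x̄ₕ = 0.1563·615.76 + 0.3500·539.89 + 0.2000·571.08 + 0.2938·469.49 ≈ 537.3027...
→ 537.30.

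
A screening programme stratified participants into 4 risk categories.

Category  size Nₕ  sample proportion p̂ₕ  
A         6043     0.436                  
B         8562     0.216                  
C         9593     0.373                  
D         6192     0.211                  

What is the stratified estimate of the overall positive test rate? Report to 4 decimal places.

N = 6043 + 8562 + 9593 + 6192 = 30390.
Overall proportion = Σ (Nₕ/N)·p̂ₕ.
Σ Nₕp̂ₕ = 2634.748 + 1849.392 + 3578.189 + 1306.512 = 9368.841.
9368.841 / 30390 = 0.308287... → 0.3083.

0.3083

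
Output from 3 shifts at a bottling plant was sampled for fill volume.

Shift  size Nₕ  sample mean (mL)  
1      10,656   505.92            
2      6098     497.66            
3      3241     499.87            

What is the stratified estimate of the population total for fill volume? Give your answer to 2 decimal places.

10045892.87

1: 10656·505.92 = 5391083.52
2: 6098·497.66 = 3034730.68
3: 3241·499.87 = 1620078.67
τ̂ = Σ Nₕx̄ₕ = 10045892.87.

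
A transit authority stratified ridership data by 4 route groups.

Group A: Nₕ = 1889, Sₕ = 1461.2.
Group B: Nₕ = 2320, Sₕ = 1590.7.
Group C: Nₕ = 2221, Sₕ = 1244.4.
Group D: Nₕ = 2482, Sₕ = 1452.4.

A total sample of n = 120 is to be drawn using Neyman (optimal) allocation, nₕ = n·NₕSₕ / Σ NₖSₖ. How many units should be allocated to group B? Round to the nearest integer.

35

A: NₕSₕ = 1889·1461.2 = 2760206.8
B: NₕSₕ = 2320·1590.7 = 3690424
C: NₕSₕ = 2221·1244.4 = 2763812.4
D: NₕSₕ = 2482·1452.4 = 3604856.8
Σ NₕSₕ = 12819300.
n_B = 120·3690424/12819300 = 34.546... → 35.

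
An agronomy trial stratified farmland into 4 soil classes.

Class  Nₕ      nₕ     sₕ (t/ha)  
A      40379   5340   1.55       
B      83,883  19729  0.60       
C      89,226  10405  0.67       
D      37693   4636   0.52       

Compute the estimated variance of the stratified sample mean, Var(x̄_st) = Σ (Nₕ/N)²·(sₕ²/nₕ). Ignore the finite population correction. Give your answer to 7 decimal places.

N = 251181. Term for each stratum: Wₕ²sₕ²/nₕ.
Var(x̄_st) = 0.0000116268 + 0.0000020350 + 0.0000054440 + 0.0000013134 = 0.0000204192 → 0.0000204.

0.0000204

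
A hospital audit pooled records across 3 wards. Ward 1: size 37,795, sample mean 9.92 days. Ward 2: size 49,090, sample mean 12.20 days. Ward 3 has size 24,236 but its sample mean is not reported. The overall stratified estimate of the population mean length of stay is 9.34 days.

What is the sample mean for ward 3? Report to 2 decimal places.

2.64

N = 37795 + 49090 + 24236 = 111121.
Overall total = μ·N = 9.34·111121 = 1037870.14.
Subtract the known strata: 37795·9.92 + 49090·12.20 = 973824.4.
Remaining total for ward 3: 1037870.14 − 973824.4 = 64045.74.
Divide by its size: 64045.74 / 24236 = 2.6426... → 2.64.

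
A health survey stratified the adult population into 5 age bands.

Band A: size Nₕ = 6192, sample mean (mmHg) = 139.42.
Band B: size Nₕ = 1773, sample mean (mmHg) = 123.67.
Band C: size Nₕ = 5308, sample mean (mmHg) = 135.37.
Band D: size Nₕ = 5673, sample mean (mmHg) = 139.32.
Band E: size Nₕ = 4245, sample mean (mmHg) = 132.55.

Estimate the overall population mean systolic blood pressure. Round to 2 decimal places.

N = 23191; weights Wₕ = Nₕ/N = (0.2670, 0.0765, 0.2289, 0.2446, 0.1830).
x̄_st = Σ Wₕ·x̄ₕ = 0.2670·139.42 + 0.0765·123.67 + 0.2289·135.37 + 0.2446·139.32 + 0.1830·132.55 ≈ 136.0069...
→ 136.01.

136.01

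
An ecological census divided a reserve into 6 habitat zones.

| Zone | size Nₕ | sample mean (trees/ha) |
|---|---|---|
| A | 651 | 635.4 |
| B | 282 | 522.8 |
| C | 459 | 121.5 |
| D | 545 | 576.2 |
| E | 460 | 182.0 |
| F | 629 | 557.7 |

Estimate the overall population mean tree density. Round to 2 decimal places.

451.22

N = 651 + 282 + 459 + 545 + 460 + 629 = 3026.
Weight each subgroup mean by Nₕ/N and sum.
Σ Nₕx̄ₕ = 651·635.4 + 282·522.8 + 459·121.5 + 545·576.2 + 460·182.0 + 629·557.7 = 413645.4 + 147429.6 + 55768.5 + 314029 + 83720 + 350793.3 = 1365385.8.
Divide by N: 1365385.8 / 3026 = 451.2180... → 451.22.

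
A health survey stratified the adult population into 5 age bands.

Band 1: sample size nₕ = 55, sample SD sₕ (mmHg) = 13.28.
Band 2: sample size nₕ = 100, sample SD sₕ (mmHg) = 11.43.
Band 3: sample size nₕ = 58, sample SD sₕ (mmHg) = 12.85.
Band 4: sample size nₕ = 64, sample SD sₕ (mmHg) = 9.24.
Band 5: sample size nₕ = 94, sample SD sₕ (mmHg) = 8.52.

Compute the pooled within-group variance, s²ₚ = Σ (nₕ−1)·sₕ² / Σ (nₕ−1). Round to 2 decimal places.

120.22

Degrees of freedom: 54 + 99 + 57 + 63 + 93 = 366.
Σ(nₕ−1)sₕ² = 54·176.3584 + 99·130.6449 + 57·165.1225 + 63·85.3776 + 93·72.5904 = 43998.8772.
s²ₚ = 43998.8772 / 366 = 120.2155... → 120.22.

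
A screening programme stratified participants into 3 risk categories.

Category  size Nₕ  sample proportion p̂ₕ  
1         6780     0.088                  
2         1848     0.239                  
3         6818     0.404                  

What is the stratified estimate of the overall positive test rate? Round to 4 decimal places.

N = 6780 + 1848 + 6818 = 15446.
Overall proportion = Σ (Nₕ/N)·p̂ₕ.
Σ Nₕp̂ₕ = 596.64 + 441.672 + 2754.472 = 3792.784.
3792.784 / 15446 = 0.245551... → 0.2456.

0.2456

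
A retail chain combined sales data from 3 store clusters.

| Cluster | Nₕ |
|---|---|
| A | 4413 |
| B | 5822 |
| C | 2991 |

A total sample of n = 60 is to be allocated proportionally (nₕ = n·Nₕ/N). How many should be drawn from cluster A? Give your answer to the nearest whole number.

20

N = 4413 + 5822 + 2991 = 13226.
n_A = 60·4413/13226 = 20.020... → 20.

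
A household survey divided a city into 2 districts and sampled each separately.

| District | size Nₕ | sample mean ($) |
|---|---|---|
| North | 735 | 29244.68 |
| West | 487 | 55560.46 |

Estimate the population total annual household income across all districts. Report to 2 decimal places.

North: 735·29244.68 = 21494839.8
West: 487·55560.46 = 27057944.02
τ̂ = Σ Nₕx̄ₕ = 48552783.82.

48552783.82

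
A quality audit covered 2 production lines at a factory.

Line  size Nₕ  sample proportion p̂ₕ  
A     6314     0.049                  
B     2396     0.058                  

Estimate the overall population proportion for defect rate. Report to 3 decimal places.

0.051

N = 6314 + 2396 = 8710.
Overall proportion = Σ (Nₕ/N)·p̂ₕ.
Σ Nₕp̂ₕ = 309.386 + 138.968 = 448.354.
448.354 / 8710 = 0.05148... → 0.051.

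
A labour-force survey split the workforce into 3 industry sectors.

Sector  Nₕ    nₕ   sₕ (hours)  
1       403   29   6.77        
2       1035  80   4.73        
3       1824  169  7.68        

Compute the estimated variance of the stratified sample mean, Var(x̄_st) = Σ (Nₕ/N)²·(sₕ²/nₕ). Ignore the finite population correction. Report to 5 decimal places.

0.16140

N = 3262; Wₕ = Nₕ/N.
sector 1: (403/3262)²·6.77²/29 = 0.02412246
sector 2: (1035/3262)²·4.73²/80 = 0.02815432
sector 3: (1824/3262)²·7.68²/169 = 0.10912330
Sum = 0.16140008 → 0.16140.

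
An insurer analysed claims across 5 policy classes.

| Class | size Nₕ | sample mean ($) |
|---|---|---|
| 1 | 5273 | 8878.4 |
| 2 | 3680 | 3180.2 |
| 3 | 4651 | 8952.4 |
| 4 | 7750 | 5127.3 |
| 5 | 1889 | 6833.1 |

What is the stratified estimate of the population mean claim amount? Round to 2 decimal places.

6574.06

N = 5273 + 3680 + 4651 + 7750 + 1889 = 23243.
The stratified mean weights each stratum mean by its population share Nₕ/N.
Σ Nₕx̄ₕ = 5273·8878.4 + 3680·3180.2 + 4651·8952.4 + 7750·5127.3 + 1889·6833.1 = 46815803.2 + 11703136 + 41637612.4 + 39736575 + 12907725.9 = 152800852.5.
Divide by N: 152800852.5 / 23243 = 6574.0590... → 6574.06.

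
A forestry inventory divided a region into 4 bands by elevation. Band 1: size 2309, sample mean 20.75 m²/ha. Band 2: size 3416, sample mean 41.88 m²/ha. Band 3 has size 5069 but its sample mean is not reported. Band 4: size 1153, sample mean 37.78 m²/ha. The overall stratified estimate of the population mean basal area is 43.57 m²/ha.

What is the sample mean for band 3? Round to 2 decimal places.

56.42

N = 2309 + 3416 + 5069 + 1153 = 11947.
Overall total = μ·N = 43.57·11947 = 520530.79.
Subtract the known strata: 2309·20.75 + 3416·41.88 + 1153·37.78 = 234534.17.
Remaining total for band 3: 520530.79 − 234534.17 = 285996.62.
Divide by its size: 285996.62 / 5069 = 56.4207... → 56.42.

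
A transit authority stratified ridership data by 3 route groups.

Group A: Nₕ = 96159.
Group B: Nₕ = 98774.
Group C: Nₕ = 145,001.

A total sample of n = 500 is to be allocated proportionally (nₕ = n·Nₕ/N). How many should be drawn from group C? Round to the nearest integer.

213

Share of group C = 145001/339934 = 0.42656.
Allocate 500 × 0.42656 = 213.278... → 213.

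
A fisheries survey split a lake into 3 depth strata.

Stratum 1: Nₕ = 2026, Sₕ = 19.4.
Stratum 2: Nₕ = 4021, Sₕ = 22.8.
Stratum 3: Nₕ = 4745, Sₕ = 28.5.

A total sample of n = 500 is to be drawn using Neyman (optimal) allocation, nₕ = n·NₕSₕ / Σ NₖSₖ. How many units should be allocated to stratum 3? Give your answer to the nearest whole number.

Σ NₕSₕ = 2026·19.4 + 4021·22.8 + 4745·28.5 = 266215.7.
Share for 3: 135232.5/266215.7 = 0.50798.
n_3 = 500 × 0.50798 = 253.990... → 254.

254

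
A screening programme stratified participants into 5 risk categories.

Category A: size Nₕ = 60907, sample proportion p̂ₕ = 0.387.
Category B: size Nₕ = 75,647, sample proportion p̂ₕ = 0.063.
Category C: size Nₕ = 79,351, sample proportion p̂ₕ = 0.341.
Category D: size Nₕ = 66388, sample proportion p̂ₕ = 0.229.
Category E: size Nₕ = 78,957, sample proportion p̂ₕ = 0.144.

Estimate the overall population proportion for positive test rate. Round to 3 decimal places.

N = 60907 + 75647 + 79351 + 66388 + 78957 = 361250.
Overall proportion = Σ (Nₕ/N)·p̂ₕ.
Σ Nₕp̂ₕ = 23571.009 + 4765.761 + 27058.691 + 15202.852 + 11369.808 = 81968.121.
81968.121 / 361250 = 0.22690... → 0.227.

0.227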